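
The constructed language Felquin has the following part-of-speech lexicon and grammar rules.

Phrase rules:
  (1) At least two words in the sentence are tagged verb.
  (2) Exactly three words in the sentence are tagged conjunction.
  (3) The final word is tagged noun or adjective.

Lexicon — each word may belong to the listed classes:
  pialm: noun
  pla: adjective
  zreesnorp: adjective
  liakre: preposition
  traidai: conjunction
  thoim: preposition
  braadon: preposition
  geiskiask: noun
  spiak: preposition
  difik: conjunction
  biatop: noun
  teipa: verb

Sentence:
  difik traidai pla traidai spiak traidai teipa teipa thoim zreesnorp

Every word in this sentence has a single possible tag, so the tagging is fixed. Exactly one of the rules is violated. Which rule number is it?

2

Fixed tagging: conjunction conjunction adjective conjunction preposition conjunction verb verb preposition adjective.
Checking each rule: R1 ok, R2 fails, R3 ok.
Only rule 2 fails.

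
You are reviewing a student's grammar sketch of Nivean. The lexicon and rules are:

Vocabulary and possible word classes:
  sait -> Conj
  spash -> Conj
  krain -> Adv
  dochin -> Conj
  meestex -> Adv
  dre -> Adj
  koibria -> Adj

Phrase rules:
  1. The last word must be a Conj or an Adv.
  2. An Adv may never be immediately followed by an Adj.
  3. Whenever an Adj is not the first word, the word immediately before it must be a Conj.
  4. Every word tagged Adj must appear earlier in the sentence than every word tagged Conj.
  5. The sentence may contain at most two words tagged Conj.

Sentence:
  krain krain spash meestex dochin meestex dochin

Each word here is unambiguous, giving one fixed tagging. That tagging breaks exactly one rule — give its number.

5

Fixed tagging: Adv Adv Conj Adv Conj Adv Conj.
Checking each rule: R1 holds, R2 holds, R3 holds, R4 holds, R5 violated.
Only rule 5 fails.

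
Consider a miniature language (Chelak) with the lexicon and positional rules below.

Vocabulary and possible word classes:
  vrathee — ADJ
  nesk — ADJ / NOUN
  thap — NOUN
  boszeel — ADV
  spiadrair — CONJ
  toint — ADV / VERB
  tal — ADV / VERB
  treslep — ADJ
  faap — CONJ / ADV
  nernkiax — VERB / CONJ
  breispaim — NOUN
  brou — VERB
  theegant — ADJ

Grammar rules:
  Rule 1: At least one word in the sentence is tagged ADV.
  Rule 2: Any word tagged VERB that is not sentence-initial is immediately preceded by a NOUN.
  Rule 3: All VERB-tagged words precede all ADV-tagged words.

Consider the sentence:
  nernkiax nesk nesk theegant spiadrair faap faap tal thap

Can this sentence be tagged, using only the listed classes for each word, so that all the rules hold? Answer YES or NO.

YES

Candidates per position — 1:nernkiax {VERB,CONJ}; 2:nesk {ADJ,NOUN}; 3:nesk {ADJ,NOUN}; 4:theegant {ADJ}; 5:spiadrair {CONJ}; 6:faap {CONJ,ADV}; 7:faap {CONJ,ADV}; 8:tal {ADV,VERB}; 9:thap {NOUN}.
One satisfying assignment: VERB NOUN ADJ ADJ CONJ ADV CONJ ADV NOUN.
Verifying each rule — rule 1 ✓; rule 2 ✓; rule 3 ✓.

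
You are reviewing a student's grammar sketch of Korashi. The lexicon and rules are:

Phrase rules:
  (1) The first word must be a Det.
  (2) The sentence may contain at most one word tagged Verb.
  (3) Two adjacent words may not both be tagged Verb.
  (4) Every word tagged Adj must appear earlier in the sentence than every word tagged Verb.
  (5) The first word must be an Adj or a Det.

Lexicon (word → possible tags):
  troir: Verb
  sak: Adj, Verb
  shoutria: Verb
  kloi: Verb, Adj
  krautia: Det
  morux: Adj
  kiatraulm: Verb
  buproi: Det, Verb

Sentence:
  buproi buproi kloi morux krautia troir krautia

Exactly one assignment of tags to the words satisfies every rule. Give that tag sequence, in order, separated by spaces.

Det Det Adj Adj Det Verb Det

Candidates per position — 1:buproi {Det,Verb}; 2:buproi {Det,Verb}; 3:kloi {Verb,Adj}; 4:morux {Adj}; 5:krautia {Det}; 6:troir {Verb}; 7:krautia {Det}.
If word 1 were Verb, no tagging could satisfy rule 1; so word 1 is Det.
If word 2 were Verb, no tagging could satisfy rule 2; so word 2 is Det.
If word 3 were Verb, no tagging could satisfy rule 2; so word 3 is Adj.
That leaves exactly one tagging: Det Det Adj Adj Det Verb Det.
Check: rule 1 holds; rule 2 holds; rule 3 holds; rule 4 holds; rule 5 holds.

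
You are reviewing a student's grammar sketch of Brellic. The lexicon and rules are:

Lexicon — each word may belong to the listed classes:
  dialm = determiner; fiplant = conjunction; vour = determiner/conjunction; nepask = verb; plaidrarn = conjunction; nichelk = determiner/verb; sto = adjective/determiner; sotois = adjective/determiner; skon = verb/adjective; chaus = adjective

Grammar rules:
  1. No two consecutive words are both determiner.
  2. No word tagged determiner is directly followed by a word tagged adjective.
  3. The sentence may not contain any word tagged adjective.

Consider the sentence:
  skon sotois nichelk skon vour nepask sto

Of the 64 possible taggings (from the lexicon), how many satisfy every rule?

2

Candidates per position — 1:skon {verb,adjective}; 2:sotois {adjective,determiner}; 3:nichelk {determiner,verb}; 4:skon {verb,adjective}; 5:vour {determiner,conjunction}; 6:nepask {verb}; 7:sto {adjective,determiner}.
There are 64 candidate sequences in total.
The sequences that satisfy every rule: verb determiner verb verb determiner verb determiner; verb determiner verb verb conjunction verb determiner.
Count = 2.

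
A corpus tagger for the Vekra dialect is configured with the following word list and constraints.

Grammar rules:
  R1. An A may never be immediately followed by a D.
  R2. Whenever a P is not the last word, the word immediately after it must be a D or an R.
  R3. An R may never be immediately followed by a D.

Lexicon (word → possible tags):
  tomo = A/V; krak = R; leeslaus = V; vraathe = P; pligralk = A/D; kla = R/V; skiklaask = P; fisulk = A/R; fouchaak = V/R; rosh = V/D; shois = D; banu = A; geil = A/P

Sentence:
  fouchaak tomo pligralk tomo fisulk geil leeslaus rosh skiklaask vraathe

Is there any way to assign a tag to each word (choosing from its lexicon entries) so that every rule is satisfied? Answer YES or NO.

Candidates per position — 1:fouchaak {V,R}; 2:tomo {A,V}; 3:pligralk {A,D}; 4:tomo {A,V}; 5:fisulk {A,R}; 6:geil {A,P}; 7:leeslaus {V}; 8:rosh {V,D}; 9:skiklaask {P}; 10:vraathe {P}.
Rule 2 cannot be satisfied by any choice of tags from the lexicon.
So there is no consistent tagging.

NO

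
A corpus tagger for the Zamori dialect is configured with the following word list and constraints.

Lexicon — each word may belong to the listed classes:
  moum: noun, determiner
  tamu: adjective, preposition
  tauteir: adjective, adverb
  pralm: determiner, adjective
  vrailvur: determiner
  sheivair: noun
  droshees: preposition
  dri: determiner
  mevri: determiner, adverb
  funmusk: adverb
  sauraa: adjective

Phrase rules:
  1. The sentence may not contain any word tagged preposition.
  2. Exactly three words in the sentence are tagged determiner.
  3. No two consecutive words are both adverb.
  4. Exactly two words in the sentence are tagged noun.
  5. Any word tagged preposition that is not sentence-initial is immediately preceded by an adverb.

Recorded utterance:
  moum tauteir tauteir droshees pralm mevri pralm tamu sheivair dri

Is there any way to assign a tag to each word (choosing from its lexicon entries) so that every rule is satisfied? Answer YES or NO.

NO

Candidates per position — 1:moum {noun,determiner}; 2:tauteir {adjective,adverb}; 3:tauteir {adjective,adverb}; 4:droshees {preposition}; 5:pralm {determiner,adjective}; 6:mevri {determiner,adverb}; 7:pralm {determiner,adjective}; 8:tamu {adjective,preposition}; 9:sheivair {noun}; 10:dri {determiner}.
Rule 1 cannot be satisfied by any choice of tags from the lexicon.
So there is no consistent tagging.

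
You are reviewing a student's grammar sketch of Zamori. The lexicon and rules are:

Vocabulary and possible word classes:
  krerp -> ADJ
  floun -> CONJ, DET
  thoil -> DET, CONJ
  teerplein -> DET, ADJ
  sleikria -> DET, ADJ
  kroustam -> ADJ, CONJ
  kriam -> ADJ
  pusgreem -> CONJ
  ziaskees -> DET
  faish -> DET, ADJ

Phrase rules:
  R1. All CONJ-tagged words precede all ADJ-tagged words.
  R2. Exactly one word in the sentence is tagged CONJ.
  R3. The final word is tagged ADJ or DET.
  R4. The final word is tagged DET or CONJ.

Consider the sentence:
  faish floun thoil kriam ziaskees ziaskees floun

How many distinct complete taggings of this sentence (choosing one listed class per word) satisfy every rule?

Candidates per position — 1:faish {DET,ADJ}; 2:floun {CONJ,DET}; 3:thoil {DET,CONJ}; 4:kriam {ADJ}; 5:ziaskees {DET}; 6:ziaskees {DET}; 7:floun {CONJ,DET}.
There are 16 candidate sequences in total.
The sequences that satisfy every rule: DET CONJ DET ADJ DET DET DET; DET DET CONJ ADJ DET DET DET.
Count = 2.

2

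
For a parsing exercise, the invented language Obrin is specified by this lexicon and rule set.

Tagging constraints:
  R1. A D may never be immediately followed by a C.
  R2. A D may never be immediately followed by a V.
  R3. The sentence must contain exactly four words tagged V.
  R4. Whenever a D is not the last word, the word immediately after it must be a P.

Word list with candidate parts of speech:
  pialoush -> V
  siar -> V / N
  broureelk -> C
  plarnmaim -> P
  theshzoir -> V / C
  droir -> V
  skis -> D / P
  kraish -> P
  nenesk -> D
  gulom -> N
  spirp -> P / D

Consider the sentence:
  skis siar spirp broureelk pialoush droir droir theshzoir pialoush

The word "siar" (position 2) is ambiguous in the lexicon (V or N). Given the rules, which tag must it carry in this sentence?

N

Candidates per position — 1:skis {D,P}; 2:siar {V,N}; 3:spirp {P,D}; 4:broureelk {C}; 5:pialoush {V}; 6:droir {V}; 7:droir {V}; 8:theshzoir {V,C}; 9:pialoush {V}.
Position 1: D is ruled out by rule 4; that leaves P.
Position 2: V is ruled out by rule 3; that leaves N.
Position 3: D is ruled out by rule 1; that leaves P.
Position 8: V is ruled out by rule 3; that leaves C.
So the tagging must be: P N P C V V V C V.
Rule-by-rule: rule 1 ✓; rule 2 ✓; rule 3 ✓; rule 4 ✓.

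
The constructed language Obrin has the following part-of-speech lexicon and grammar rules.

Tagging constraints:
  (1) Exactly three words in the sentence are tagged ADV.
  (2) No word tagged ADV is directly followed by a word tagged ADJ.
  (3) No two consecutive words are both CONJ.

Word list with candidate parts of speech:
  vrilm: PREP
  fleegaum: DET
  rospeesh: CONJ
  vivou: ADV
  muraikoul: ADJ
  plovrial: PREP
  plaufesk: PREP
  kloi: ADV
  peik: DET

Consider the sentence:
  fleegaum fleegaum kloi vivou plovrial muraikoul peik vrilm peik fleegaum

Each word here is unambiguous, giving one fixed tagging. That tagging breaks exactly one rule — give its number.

Fixed tagging: DET DET ADV ADV PREP ADJ DET PREP DET DET.
Rule check: R1 ✗, R2 ✓, R3 ✓.
Only rule 1 fails.

1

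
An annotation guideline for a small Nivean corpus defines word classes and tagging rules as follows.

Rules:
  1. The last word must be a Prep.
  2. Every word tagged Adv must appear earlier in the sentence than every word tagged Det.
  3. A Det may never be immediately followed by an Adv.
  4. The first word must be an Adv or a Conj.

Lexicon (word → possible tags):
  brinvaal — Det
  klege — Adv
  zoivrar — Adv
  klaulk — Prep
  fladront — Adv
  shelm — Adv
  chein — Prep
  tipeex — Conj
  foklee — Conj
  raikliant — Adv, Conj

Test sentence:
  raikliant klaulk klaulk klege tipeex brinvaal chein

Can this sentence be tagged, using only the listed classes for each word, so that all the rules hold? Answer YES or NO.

Candidates per position — 1:raikliant {Adv,Conj}; 2:klaulk {Prep}; 3:klaulk {Prep}; 4:klege {Adv}; 5:tipeex {Conj}; 6:brinvaal {Det}; 7:chein {Prep}.
One satisfying assignment: Conj Prep Prep Adv Conj Det Prep.
Verifying each rule — rule 1 satisfied; rule 2 satisfied; rule 3 satisfied; rule 4 satisfied.

YES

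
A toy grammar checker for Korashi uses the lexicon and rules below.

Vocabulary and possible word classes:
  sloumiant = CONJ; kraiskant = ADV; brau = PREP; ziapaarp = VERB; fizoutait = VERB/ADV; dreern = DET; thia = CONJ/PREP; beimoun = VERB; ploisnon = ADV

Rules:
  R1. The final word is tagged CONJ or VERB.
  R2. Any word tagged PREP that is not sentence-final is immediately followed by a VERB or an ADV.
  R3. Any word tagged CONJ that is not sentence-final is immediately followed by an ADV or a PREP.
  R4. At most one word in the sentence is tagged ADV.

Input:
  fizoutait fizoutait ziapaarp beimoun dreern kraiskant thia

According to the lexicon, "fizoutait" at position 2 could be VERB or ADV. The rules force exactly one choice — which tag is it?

VERB

Candidates per position — 1:fizoutait {VERB,ADV}; 2:fizoutait {VERB,ADV}; 3:ziapaarp {VERB}; 4:beimoun {VERB}; 5:dreern {DET}; 6:kraiskant {ADV}; 7:thia {CONJ,PREP}.
If word 1 were ADV, no tagging could satisfy rule 4; so word 1 is VERB.
If word 2 were ADV, no tagging could satisfy rule 4; so word 2 is VERB.
If word 7 were PREP, no tagging could satisfy rule 1; so word 7 is CONJ.
The only consistent sequence is: VERB VERB VERB VERB DET ADV CONJ.
Check: rule 1 satisfied; rule 2 satisfied; rule 3 satisfied; rule 4 satisfied.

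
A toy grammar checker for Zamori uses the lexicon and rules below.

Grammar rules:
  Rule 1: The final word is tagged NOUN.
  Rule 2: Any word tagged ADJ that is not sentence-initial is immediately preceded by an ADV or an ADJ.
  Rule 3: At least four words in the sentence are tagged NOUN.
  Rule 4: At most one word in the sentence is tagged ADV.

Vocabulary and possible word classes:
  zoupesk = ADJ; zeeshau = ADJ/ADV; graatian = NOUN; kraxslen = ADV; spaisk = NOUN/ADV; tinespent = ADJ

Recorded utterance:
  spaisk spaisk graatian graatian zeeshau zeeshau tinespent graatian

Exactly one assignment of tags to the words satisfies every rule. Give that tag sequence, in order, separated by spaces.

NOUN NOUN NOUN NOUN ADV ADJ ADJ NOUN

Candidates per position — 1:spaisk {NOUN,ADV}; 2:spaisk {NOUN,ADV}; 3:graatian {NOUN}; 4:graatian {NOUN}; 5:zeeshau {ADJ,ADV}; 6:zeeshau {ADJ,ADV}; 7:tinespent {ADJ}; 8:graatian {NOUN}.
Word 5 cannot be ADJ — rule 2 would then fail for every completion. It is ADV.
Word 6 cannot be ADV — rule 4 would then fail for every completion. It is ADJ.
Word 1 cannot be ADV — rule 4 would then fail for every completion. It is NOUN.
Word 2 cannot be ADV — rule 4 would then fail for every completion. It is NOUN.
The only consistent sequence is: NOUN NOUN NOUN NOUN ADV ADJ ADJ NOUN.
Rule-by-rule: rule 1 ✓; rule 2 ✓; rule 3 ✓; rule 4 ✓.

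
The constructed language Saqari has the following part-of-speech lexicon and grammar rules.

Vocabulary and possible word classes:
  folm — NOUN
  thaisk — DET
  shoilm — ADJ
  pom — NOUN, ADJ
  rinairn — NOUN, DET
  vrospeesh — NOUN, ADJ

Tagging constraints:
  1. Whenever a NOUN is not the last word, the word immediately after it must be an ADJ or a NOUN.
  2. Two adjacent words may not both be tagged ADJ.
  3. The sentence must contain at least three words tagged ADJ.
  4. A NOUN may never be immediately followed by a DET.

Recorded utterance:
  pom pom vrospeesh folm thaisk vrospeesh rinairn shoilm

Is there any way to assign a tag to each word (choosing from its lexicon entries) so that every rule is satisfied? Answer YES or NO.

Candidates per position — 1:pom {NOUN,ADJ}; 2:pom {NOUN,ADJ}; 3:vrospeesh {NOUN,ADJ}; 4:folm {NOUN}; 5:thaisk {DET}; 6:vrospeesh {NOUN,ADJ}; 7:rinairn {NOUN,DET}; 8:shoilm {ADJ}.
Rule 1 cannot be satisfied by any choice of tags from the lexicon.
So there is no consistent tagging.

NO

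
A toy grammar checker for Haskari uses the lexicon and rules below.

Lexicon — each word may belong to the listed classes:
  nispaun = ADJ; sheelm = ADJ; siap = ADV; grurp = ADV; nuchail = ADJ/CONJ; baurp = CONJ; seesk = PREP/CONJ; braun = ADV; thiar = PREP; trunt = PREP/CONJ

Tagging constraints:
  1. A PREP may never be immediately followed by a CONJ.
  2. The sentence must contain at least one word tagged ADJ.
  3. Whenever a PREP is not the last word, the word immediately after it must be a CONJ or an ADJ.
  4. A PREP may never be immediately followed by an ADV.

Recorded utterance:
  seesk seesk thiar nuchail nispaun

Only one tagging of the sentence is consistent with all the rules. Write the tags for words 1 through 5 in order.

CONJ CONJ PREP ADJ ADJ

Candidates per position — 1:seesk {PREP,CONJ}; 2:seesk {PREP,CONJ}; 3:thiar {PREP}; 4:nuchail {ADJ,CONJ}; 5:nispaun {ADJ}.
If word 2 were PREP, no tagging could satisfy rule 3; so word 2 is CONJ.
If word 4 were CONJ, no tagging could satisfy rule 1; so word 4 is ADJ.
If word 1 were PREP, no tagging could satisfy rule 1; so word 1 is CONJ.
That leaves exactly one tagging: CONJ CONJ PREP ADJ ADJ.
Check: rule 1 ✓; rule 2 ✓; rule 3 ✓; rule 4 ✓.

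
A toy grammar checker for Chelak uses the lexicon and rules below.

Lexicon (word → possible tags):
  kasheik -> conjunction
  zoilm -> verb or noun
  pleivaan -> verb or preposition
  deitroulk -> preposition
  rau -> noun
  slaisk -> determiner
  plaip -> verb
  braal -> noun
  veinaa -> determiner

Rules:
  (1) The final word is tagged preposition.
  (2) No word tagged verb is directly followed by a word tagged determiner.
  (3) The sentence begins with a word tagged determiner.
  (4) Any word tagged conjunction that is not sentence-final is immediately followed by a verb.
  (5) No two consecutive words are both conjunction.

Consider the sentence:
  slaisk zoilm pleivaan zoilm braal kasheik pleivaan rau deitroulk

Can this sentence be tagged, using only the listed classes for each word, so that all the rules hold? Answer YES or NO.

YES

Candidates per position — 1:slaisk {determiner}; 2:zoilm {verb,noun}; 3:pleivaan {verb,preposition}; 4:zoilm {verb,noun}; 5:braal {noun}; 6:kasheik {conjunction}; 7:pleivaan {verb,preposition}; 8:rau {noun}; 9:deitroulk {preposition}.
One satisfying assignment: determiner verb preposition noun noun conjunction verb noun preposition.
Checking: rule 1 satisfied; rule 2 satisfied; rule 3 satisfied; rule 4 satisfied; rule 5 satisfied.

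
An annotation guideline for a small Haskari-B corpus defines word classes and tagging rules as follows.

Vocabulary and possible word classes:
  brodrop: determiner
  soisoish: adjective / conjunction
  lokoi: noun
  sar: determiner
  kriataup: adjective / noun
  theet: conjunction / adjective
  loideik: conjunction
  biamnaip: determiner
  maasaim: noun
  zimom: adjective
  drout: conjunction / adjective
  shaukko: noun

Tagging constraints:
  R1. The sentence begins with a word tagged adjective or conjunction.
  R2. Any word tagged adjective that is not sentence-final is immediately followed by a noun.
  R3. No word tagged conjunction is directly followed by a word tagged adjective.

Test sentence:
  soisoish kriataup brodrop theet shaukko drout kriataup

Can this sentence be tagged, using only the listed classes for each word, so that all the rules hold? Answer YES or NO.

YES

Candidates per position — 1:soisoish {adjective,conjunction}; 2:kriataup {adjective,noun}; 3:brodrop {determiner}; 4:theet {conjunction,adjective}; 5:shaukko {noun}; 6:drout {conjunction,adjective}; 7:kriataup {adjective,noun}.
One satisfying assignment: adjective noun determiner adjective noun adjective noun.
Check: rule 1 ✓; rule 2 ✓; rule 3 ✓.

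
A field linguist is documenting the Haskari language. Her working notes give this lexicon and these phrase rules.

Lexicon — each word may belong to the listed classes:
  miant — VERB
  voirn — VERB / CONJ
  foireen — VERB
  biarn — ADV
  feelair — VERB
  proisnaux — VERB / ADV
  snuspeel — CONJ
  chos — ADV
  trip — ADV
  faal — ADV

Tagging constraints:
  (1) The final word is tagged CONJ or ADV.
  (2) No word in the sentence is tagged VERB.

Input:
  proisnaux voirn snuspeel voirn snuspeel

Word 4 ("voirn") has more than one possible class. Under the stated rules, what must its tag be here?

Candidates per position — 1:proisnaux {VERB,ADV}; 2:voirn {VERB,CONJ}; 3:snuspeel {CONJ}; 4:voirn {VERB,CONJ}; 5:snuspeel {CONJ}.
Position 1: tagging it VERB would leave rule 2 unsatisfiable, so it must be ADV.
Position 2: tagging it VERB would leave rule 2 unsatisfiable, so it must be CONJ.
Position 4: tagging it VERB would leave rule 2 unsatisfiable, so it must be CONJ.
So the tagging must be: ADV CONJ CONJ CONJ CONJ.
Checking: rule 1 ✓; rule 2 ✓.

CONJ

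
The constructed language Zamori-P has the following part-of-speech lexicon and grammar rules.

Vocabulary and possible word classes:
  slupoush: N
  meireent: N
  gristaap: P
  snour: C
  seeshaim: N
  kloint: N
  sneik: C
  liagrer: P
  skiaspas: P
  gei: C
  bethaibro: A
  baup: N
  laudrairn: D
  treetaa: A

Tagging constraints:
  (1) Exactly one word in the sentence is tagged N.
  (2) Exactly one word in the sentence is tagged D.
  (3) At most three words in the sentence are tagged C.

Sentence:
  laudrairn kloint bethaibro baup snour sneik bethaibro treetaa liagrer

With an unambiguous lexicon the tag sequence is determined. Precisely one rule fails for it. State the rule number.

Fixed tagging: D N A N C C A A P.
Rule check: R1 fail, R2 pass, R3 pass.
Only rule 1 fails.

1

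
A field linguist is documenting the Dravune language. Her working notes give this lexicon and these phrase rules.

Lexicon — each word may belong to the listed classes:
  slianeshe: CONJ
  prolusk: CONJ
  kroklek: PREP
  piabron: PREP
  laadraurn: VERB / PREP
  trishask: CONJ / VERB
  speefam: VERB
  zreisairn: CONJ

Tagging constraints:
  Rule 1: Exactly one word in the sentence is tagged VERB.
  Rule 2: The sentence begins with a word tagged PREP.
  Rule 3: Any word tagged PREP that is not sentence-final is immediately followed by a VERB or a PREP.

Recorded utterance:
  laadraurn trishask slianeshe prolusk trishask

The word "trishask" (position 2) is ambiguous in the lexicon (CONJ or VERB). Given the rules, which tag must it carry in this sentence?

Candidates per position — 1:laadraurn {VERB,PREP}; 2:trishask {CONJ,VERB}; 3:slianeshe {CONJ}; 4:prolusk {CONJ}; 5:trishask {CONJ,VERB}.
Position 1: tagging it VERB would leave rule 2 unsatisfiable, so it must be PREP.
Position 2: tagging it CONJ would leave rule 3 unsatisfiable, so it must be VERB.
Position 5: tagging it VERB would leave rule 1 unsatisfiable, so it must be CONJ.
That leaves exactly one tagging: PREP VERB CONJ CONJ CONJ.
Check: rule 1 ok; rule 2 ok; rule 3 ok.

VERB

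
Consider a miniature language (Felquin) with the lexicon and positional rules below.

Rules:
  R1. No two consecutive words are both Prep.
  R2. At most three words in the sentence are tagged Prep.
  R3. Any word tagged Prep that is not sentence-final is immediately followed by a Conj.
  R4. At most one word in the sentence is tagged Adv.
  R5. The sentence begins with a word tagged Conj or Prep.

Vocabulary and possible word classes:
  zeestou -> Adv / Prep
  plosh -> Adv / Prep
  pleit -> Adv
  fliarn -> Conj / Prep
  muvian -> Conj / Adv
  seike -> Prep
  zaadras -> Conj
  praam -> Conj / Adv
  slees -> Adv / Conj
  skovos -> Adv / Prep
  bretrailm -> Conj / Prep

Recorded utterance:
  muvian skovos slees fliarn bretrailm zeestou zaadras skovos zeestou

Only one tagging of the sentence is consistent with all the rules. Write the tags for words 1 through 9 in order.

Candidates per position — 1:muvian {Conj,Adv}; 2:skovos {Adv,Prep}; 3:slees {Adv,Conj}; 4:fliarn {Conj,Prep}; 5:bretrailm {Conj,Prep}; 6:zeestou {Adv,Prep}; 7:zaadras {Conj}; 8:skovos {Adv,Prep}; 9:zeestou {Adv,Prep}.
Position 1: Adv is ruled out by rule 5; that leaves Conj.
Position 5: Prep is ruled out by rule 3; that leaves Conj.
Position 8: Prep is ruled out by rule 3; that leaves Adv.
Position 9: Adv is ruled out by rule 4; that leaves Prep.
Position 2: Adv is ruled out by rule 4; that leaves Prep.
Position 3: Adv is ruled out by rule 3; that leaves Conj.
Position 6: Adv is ruled out by rule 4; that leaves Prep.
Position 4: Prep is ruled out by rule 2; that leaves Conj.
The unique satisfying tagging is: Conj Prep Conj Conj Conj Prep Conj Adv Prep.
Checking: rule 1 holds; rule 2 holds; rule 3 holds; rule 4 holds; rule 5 holds.

Conj Prep Conj Conj Conj Prep Conj Adv Prep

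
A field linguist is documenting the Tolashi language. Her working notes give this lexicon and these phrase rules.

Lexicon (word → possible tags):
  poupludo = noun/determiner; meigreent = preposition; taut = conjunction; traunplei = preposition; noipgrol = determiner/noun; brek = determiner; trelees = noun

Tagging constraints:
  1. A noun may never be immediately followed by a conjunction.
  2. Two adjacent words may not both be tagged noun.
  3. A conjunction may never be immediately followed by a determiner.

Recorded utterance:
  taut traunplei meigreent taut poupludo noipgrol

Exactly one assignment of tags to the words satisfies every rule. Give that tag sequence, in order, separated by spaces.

Candidates per position — 1:taut {conjunction}; 2:traunplei {preposition}; 3:meigreent {preposition}; 4:taut {conjunction}; 5:poupludo {noun,determiner}; 6:noipgrol {determiner,noun}.
At position 5, choosing determiner makes rule 3 impossible to satisfy; hence noun.
At position 6, choosing noun makes rule 2 impossible to satisfy; hence determiner.
The only consistent sequence is: conjunction preposition preposition conjunction noun determiner.
Rule-by-rule: rule 1 satisfied; rule 2 satisfied; rule 3 satisfied.

conjunction preposition preposition conjunction noun determiner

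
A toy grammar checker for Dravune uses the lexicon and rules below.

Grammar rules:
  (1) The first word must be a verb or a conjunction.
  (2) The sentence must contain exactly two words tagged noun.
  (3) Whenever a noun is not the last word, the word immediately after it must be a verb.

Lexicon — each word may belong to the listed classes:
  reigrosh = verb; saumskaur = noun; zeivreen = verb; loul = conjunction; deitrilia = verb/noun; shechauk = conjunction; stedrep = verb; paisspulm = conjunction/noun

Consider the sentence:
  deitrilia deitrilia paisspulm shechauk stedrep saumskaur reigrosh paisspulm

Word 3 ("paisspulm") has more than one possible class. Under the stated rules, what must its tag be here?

conjunction

Candidates per position — 1:deitrilia {verb,noun}; 2:deitrilia {verb,noun}; 3:paisspulm {conjunction,noun}; 4:shechauk {conjunction}; 5:stedrep {verb}; 6:saumskaur {noun}; 7:reigrosh {verb}; 8:paisspulm {conjunction,noun}.
Position 1: tagging it noun would leave rule 1 unsatisfiable, so it must be verb.
Position 2: tagging it noun would leave rule 3 unsatisfiable, so it must be verb.
Position 3: tagging it noun would leave rule 3 unsatisfiable, so it must be conjunction.
Position 8: tagging it conjunction would leave rule 2 unsatisfiable, so it must be noun.
The unique satisfying tagging is: verb verb conjunction conjunction verb noun verb noun.
Check: rule 1 satisfied; rule 2 satisfied; rule 3 satisfied.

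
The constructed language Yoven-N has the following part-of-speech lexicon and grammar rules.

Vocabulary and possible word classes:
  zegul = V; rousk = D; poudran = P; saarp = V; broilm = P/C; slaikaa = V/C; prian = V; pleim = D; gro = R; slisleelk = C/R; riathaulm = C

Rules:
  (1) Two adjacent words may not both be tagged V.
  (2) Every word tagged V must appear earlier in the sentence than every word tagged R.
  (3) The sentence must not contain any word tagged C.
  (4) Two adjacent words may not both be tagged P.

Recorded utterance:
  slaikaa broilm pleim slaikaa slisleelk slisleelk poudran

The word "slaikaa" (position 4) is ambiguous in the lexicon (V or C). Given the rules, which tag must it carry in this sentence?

V

Candidates per position — 1:slaikaa {V,C}; 2:broilm {P,C}; 3:pleim {D}; 4:slaikaa {V,C}; 5:slisleelk {C,R}; 6:slisleelk {C,R}; 7:poudran {P}.
If word 1 were C, no tagging could satisfy rule 3; so word 1 is V.
If word 2 were C, no tagging could satisfy rule 3; so word 2 is P.
If word 4 were C, no tagging could satisfy rule 3; so word 4 is V.
If word 5 were C, no tagging could satisfy rule 3; so word 5 is R.
If word 6 were C, no tagging could satisfy rule 3; so word 6 is R.
The unique satisfying tagging is: V P D V R R P.
Verifying each rule — rule 1 ✓; rule 2 ✓; rule 3 ✓; rule 4 ✓.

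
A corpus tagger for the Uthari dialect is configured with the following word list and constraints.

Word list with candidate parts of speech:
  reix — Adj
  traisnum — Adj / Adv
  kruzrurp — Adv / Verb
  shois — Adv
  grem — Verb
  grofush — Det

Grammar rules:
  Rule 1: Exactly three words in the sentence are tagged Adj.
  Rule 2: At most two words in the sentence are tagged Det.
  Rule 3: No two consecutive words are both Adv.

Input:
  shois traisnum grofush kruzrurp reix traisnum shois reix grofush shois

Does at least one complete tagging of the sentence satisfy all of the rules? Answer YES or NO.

Candidates per position — 1:shois {Adv}; 2:traisnum {Adj,Adv}; 3:grofush {Det}; 4:kruzrurp {Adv,Verb}; 5:reix {Adj}; 6:traisnum {Adj,Adv}; 7:shois {Adv}; 8:reix {Adj}; 9:grofush {Det}; 10:shois {Adv}.
Every candidate sequence violates at least one rule; no consistent tagging exists.

NO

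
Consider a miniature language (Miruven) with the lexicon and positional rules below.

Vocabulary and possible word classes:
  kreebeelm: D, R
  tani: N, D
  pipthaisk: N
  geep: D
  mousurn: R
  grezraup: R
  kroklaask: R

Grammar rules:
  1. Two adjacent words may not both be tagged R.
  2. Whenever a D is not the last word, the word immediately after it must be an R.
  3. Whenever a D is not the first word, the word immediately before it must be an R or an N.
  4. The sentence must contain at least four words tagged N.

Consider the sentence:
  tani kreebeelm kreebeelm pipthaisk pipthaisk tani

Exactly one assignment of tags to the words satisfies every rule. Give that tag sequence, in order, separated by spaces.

N D R N N N

Candidates per position — 1:tani {N,D}; 2:kreebeelm {D,R}; 3:kreebeelm {D,R}; 4:pipthaisk {N}; 5:pipthaisk {N}; 6:tani {N,D}.
If word 1 were D, no tagging could satisfy rule 4; so word 1 is N.
If word 3 were D, no tagging could satisfy rule 2; so word 3 is R.
If word 6 were D, no tagging could satisfy rule 4; so word 6 is N.
If word 2 were R, no tagging could satisfy rule 1; so word 2 is D.
That leaves exactly one tagging: N D R N N N.
Check: rule 1 ok; rule 2 ok; rule 3 ok; rule 4 ok.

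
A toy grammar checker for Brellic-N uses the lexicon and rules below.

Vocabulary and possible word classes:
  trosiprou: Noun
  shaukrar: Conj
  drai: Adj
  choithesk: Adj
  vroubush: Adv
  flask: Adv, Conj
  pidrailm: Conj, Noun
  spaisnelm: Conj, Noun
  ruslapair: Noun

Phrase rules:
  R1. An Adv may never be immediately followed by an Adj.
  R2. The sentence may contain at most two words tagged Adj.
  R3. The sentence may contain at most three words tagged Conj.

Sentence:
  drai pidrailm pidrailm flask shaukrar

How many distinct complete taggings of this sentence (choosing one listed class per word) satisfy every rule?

7

Candidates per position — 1:drai {Adj}; 2:pidrailm {Conj,Noun}; 3:pidrailm {Conj,Noun}; 4:flask {Adv,Conj}; 5:shaukrar {Conj}.
There are 8 candidate sequences in total.
Checking each against the rules leaves 7 sequences.
Count = 7.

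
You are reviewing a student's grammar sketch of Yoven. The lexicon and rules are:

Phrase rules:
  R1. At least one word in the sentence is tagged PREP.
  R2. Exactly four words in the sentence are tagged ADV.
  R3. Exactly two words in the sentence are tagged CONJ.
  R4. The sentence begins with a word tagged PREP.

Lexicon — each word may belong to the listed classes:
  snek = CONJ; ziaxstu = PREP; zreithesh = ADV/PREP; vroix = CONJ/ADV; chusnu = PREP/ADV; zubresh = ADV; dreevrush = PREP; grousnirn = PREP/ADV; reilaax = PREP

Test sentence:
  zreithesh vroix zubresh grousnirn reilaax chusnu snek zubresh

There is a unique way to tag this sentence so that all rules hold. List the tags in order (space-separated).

Candidates per position — 1:zreithesh {ADV,PREP}; 2:vroix {CONJ,ADV}; 3:zubresh {ADV}; 4:grousnirn {PREP,ADV}; 5:reilaax {PREP}; 6:chusnu {PREP,ADV}; 7:snek {CONJ}; 8:zubresh {ADV}.
Word 1 cannot be ADV — rule 4 would then fail for every completion. It is PREP.
Word 2 cannot be ADV — rule 3 would then fail for every completion. It is CONJ.
Word 4 cannot be PREP — rule 2 would then fail for every completion. It is ADV.
Word 6 cannot be PREP — rule 2 would then fail for every completion. It is ADV.
So the tagging must be: PREP CONJ ADV ADV PREP ADV CONJ ADV.
Checking: rule 1 ✓; rule 2 ✓; rule 3 ✓; rule 4 ✓.

PREP CONJ ADV ADV PREP ADV CONJ ADV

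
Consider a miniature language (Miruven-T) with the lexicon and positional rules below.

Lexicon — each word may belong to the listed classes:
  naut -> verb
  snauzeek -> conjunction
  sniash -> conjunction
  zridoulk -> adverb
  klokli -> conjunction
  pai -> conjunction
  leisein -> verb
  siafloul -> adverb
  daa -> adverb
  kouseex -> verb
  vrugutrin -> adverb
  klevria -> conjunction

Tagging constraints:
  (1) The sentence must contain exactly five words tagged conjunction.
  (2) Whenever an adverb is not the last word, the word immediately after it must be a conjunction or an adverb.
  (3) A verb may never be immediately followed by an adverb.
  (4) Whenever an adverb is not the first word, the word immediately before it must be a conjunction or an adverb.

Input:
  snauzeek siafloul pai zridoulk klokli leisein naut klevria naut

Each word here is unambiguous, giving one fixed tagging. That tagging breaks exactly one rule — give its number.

1

Fixed tagging: conjunction adverb conjunction adverb conjunction verb verb conjunction verb.
Rule check: R1 ✗, R2 ✓, R3 ✓, R4 ✓.
Only rule 1 fails.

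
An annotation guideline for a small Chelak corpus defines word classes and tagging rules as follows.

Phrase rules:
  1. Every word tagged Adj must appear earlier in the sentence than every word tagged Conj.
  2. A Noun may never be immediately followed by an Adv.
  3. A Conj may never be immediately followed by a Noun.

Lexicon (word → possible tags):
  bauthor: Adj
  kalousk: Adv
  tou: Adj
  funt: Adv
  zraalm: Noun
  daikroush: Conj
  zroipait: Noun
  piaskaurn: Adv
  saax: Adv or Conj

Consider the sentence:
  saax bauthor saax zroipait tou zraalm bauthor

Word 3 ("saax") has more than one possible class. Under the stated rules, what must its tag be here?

Candidates per position — 1:saax {Adv,Conj}; 2:bauthor {Adj}; 3:saax {Adv,Conj}; 4:zroipait {Noun}; 5:tou {Adj}; 6:zraalm {Noun}; 7:bauthor {Adj}.
Word 1 cannot be Conj — rule 1 would then fail for every completion. It is Adv.
Word 3 cannot be Conj — rule 1 would then fail for every completion. It is Adv.
The unique satisfying tagging is: Adv Adj Adv Noun Adj Noun Adj.
Verifying each rule — rule 1 ✓; rule 2 ✓; rule 3 ✓.

Adv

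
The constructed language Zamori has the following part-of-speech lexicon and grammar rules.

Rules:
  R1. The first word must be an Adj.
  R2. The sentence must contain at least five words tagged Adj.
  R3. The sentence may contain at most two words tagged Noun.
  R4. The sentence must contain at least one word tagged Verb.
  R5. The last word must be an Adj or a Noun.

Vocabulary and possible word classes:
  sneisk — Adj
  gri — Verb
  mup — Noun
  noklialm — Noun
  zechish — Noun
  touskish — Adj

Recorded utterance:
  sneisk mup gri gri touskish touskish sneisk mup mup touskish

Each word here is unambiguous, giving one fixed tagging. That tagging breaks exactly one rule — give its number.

3

Fixed tagging: Adj Noun Verb Verb Adj Adj Adj Noun Noun Adj.
Rule check: R1 holds, R2 holds, R3 violated, R4 holds, R5 holds.
Only rule 3 fails.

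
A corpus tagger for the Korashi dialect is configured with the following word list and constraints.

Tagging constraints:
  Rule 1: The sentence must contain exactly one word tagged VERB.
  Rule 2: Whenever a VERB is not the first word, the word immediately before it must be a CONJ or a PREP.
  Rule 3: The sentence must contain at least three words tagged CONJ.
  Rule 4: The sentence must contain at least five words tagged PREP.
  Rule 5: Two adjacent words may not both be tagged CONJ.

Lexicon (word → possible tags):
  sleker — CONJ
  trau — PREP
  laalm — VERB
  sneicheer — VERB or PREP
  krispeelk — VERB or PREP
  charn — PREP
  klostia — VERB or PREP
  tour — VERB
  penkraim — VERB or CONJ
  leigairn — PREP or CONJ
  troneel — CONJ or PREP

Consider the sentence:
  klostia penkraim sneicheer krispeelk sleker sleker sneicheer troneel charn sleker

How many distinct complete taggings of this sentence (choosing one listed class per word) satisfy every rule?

Candidates per position — 1:klostia {VERB,PREP}; 2:penkraim {VERB,CONJ}; 3:sneicheer {VERB,PREP}; 4:krispeelk {VERB,PREP}; 5:sleker {CONJ}; 6:sleker {CONJ}; 7:sneicheer {VERB,PREP}; 8:troneel {CONJ,PREP}; 9:charn {PREP}; 10:sleker {CONJ}.
There are 64 candidate sequences in total.
Rule 5 cannot be satisfied by any choice of tags from the lexicon.
So there is no consistent tagging.
Count = 0.

0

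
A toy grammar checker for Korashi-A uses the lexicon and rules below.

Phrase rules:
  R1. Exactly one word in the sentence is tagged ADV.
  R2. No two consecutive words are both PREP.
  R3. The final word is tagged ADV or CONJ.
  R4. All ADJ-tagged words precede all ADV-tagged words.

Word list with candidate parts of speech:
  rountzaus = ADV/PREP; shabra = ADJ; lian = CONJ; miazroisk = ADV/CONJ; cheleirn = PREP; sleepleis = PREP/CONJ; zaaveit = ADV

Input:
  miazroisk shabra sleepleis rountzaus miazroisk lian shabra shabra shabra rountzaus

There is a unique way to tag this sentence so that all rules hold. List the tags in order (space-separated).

Candidates per position — 1:miazroisk {ADV,CONJ}; 2:shabra {ADJ}; 3:sleepleis {PREP,CONJ}; 4:rountzaus {ADV,PREP}; 5:miazroisk {ADV,CONJ}; 6:lian {CONJ}; 7:shabra {ADJ}; 8:shabra {ADJ}; 9:shabra {ADJ}; 10:rountzaus {ADV,PREP}.
Position 1: ADV is ruled out by rule 4; that leaves CONJ.
Position 4: ADV is ruled out by rule 4; that leaves PREP.
Position 5: ADV is ruled out by rule 4; that leaves CONJ.
Position 10: PREP is ruled out by rule 1; that leaves ADV.
Position 3: PREP is ruled out by rule 2; that leaves CONJ.
So the tagging must be: CONJ ADJ CONJ PREP CONJ CONJ ADJ ADJ ADJ ADV.
Rule-by-rule: rule 1 holds; rule 2 holds; rule 3 holds; rule 4 holds.

CONJ ADJ CONJ PREP CONJ CONJ ADJ ADJ ADJ ADV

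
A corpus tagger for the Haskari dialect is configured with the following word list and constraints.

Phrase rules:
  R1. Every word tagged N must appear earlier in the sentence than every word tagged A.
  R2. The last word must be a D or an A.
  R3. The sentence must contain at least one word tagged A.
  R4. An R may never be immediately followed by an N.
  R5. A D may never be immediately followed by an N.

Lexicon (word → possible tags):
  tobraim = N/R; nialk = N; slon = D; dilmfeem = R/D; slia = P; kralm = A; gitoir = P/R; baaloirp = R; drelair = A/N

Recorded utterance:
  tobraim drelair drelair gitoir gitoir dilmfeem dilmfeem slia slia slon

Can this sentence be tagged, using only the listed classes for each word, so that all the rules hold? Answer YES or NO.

YES

Candidates per position — 1:tobraim {N,R}; 2:drelair {A,N}; 3:drelair {A,N}; 4:gitoir {P,R}; 5:gitoir {P,R}; 6:dilmfeem {R,D}; 7:dilmfeem {R,D}; 8:slia {P}; 9:slia {P}; 10:slon {D}.
One satisfying assignment: N A A P P R D P P D.
Checking: rule 1 satisfied; rule 2 satisfied; rule 3 satisfied; rule 4 satisfied; rule 5 satisfied.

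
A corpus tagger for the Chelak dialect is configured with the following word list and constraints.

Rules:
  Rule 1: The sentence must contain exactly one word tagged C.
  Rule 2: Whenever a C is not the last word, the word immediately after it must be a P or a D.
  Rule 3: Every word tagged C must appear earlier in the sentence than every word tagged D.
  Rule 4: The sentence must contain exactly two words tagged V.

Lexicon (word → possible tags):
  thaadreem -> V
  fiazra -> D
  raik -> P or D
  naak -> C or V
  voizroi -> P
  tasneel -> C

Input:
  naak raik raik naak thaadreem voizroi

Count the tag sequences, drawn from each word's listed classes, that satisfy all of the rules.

4

Candidates per position — 1:naak {C,V}; 2:raik {P,D}; 3:raik {P,D}; 4:naak {C,V}; 5:thaadreem {V}; 6:voizroi {P}.
There are 16 candidate sequences in total.
The sequences that satisfy every rule: C P P V V P; C P D V V P; C D P V V P; C D D V V P.
Count = 4.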